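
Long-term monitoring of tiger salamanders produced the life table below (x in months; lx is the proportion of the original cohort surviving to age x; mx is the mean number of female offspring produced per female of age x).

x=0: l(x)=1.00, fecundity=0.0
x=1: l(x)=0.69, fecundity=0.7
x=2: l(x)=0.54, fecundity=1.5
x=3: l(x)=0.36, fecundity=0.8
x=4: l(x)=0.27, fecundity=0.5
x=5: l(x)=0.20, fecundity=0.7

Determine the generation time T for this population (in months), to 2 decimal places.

lx·mx: 0, 0.483, 0.81, 0.288, 0.135, 0.14 → R0 = 1.856
x·lx·mx: 0, 0.483, 1.62, 0.864, 0.54, 0.7 → Σ = 4.207
T = 4.207 / 1.856 = 2.266703… → 2.27

2.27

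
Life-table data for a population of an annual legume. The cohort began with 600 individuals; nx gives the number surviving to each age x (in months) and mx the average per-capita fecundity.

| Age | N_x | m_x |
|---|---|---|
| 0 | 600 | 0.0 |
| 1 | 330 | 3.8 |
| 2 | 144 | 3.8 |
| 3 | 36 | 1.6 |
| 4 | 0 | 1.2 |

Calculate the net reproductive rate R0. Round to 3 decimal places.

3.098

lx = nx/n0 = nx/600: 1, 0.55, 0.24, 0.06, 0
lx·mx by age: 0, 2.09, 0.912, 0.096, 0
R0 = Σ lx·mx = 3.098 → 3.098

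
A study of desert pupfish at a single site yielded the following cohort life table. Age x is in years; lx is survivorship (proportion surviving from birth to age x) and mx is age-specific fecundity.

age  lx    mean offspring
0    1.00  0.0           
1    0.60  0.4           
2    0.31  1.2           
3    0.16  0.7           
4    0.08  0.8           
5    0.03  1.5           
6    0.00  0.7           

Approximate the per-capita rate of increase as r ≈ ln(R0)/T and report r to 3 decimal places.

R0 = Σ lx·mx = 0 + 0.24 + 0.372 + 0.112 + 0.064 + 0.045 + 0 = 0.833
Σ x·lx·mx = 1.801; T = 1.801/0.833 = 2.16206…
r ≈ ln(R0)/T = ln(0.833)/2.16206… = -0.08451… → -0.085

-0.085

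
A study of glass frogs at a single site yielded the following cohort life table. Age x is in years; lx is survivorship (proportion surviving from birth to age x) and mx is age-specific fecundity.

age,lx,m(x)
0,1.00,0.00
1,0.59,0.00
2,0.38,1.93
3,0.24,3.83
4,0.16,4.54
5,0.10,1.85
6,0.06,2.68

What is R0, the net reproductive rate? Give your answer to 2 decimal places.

2.72

lx·mx by age: 0, 0, 0.7334, 0.9192, 0.7264, 0.185, 0.1608
R0 = Σ lx·mx = 2.7248 → 2.72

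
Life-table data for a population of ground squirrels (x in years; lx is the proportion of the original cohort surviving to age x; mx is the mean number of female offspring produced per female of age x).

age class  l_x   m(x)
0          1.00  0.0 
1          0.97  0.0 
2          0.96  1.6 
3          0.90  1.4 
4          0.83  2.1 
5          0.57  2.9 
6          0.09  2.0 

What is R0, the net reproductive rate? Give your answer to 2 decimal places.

lx·mx by age: 0, 0, 1.536, 1.26, 1.743, 1.653, 0.18
R0 = Σ lx·mx = 6.372 → 6.37

6.37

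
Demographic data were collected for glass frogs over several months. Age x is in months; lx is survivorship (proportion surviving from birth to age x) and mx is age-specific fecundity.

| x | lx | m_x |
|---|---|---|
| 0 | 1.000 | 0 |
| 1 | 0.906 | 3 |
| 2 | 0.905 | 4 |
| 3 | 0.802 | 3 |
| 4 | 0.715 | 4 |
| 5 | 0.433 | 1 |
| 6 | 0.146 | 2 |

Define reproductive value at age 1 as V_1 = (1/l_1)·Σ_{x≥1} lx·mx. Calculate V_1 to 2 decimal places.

13.61

lx·mx for x ≥ 1: 2.718, 3.62, 2.406, 2.86, 0.433, 0.292 → sum = 12.329
V_1 = 12.329 / l_1 = 12.329 / 0.906 = 13.608168… → 13.61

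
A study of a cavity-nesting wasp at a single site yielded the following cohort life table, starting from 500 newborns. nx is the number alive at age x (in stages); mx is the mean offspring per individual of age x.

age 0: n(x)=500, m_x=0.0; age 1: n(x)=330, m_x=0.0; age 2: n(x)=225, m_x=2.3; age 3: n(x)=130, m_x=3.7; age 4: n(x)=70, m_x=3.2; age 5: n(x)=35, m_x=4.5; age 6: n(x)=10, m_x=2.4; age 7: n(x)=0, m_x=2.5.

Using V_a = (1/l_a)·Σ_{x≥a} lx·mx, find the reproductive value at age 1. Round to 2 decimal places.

lx = nx/n0 = nx/500: 1, 0.66, 0.45, 0.26, 0.14, 0.07, 0.02, 0
lx·mx for x ≥ 1: 0, 1.035, 0.962, 0.448, 0.315, 0.048, 0 → sum = 2.808
V_1 = 2.808 / l_1 = 2.808 / 0.66 = 4.254545… → 4.25

4.25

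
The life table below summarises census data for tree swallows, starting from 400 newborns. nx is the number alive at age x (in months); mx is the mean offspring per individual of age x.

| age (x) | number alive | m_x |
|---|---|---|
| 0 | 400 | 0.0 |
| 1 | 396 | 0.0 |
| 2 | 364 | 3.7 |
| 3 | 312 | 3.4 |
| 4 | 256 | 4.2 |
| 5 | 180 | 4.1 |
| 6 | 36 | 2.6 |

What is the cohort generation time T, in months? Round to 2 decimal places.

3.34

lx = nx/n0 = nx/400: 1, 0.99, 0.91, 0.78, 0.64, 0.45, 0.09
lx·mx: 0, 0, 3.367, 2.652, 2.688, 1.845, 0.234 → R0 = 10.786
x·lx·mx: 0, 0, 6.734, 7.956, 10.752, 9.225, 1.404 → Σ = 36.071
T = 36.071 / 10.786 = 3.344243… → 3.34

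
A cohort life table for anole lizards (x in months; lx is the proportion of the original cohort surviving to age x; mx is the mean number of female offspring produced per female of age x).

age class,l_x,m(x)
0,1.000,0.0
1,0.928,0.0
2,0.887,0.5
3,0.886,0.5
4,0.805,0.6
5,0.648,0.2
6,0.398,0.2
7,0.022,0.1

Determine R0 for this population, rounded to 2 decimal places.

1.58

lx·mx by age: 0, 0, 0.4435, 0.443, 0.483, 0.1296, 0.0796, 0.0022
R0 = Σ lx·mx = 1.5809 → 1.58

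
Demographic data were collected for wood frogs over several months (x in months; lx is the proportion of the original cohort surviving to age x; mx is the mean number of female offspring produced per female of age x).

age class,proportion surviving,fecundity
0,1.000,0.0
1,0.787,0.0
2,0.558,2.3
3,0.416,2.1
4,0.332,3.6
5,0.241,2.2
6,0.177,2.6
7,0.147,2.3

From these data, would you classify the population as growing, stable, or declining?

growing

R0 = Σ lx·mx = 0 + 0 + 1.2834 + 0.8736 + 1.1952 + 0.5302 + 0.4602 + 0.3381 = 4.6807
R0 > 1, so the population is growing.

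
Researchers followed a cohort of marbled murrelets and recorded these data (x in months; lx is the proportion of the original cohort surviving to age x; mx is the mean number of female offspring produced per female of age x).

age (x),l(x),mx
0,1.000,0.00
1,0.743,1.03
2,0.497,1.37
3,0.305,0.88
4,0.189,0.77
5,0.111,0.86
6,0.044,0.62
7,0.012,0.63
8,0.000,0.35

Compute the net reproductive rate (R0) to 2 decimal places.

lx·mx by age: 0, 0.76529, 0.68089, 0.2684, 0.14553, 0.09546, 0.02728, 0.00756, 0
R0 = Σ lx·mx = 1.99041 → 1.99

1.99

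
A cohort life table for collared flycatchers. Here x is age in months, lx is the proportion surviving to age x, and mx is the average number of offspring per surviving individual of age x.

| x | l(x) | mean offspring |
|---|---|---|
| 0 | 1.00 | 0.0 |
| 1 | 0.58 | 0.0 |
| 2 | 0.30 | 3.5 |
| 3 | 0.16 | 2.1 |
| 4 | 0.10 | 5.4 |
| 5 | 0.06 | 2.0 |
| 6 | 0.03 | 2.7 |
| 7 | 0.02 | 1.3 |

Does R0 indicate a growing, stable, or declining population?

growing

R0 = Σ lx·mx = 0 + 0 + 1.05 + 0.336 + 0.54 + 0.12 + 0.081 + 0.026 = 2.153
R0 > 1, so the population is growing.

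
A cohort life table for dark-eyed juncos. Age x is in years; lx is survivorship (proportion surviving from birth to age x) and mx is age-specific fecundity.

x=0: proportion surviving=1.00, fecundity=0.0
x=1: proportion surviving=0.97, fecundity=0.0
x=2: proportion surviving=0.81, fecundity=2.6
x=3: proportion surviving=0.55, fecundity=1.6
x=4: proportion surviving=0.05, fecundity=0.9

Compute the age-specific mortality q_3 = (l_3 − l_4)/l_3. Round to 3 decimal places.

q_3 = (l_3 − l_4) / l_3 = (0.55 − 0.05) / 0.55
     = 0.5 / 0.55 = 0.909091… → 0.909

0.909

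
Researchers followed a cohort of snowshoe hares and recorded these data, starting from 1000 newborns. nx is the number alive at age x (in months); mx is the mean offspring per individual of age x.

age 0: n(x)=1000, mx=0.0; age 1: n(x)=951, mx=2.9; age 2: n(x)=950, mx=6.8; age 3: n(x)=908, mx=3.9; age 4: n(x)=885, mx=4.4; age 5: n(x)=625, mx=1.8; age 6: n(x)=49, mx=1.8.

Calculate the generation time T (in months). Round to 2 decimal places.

lx = nx/n0 = nx/1000: 1, 0.951, 0.95, 0.908, 0.885, 0.625, 0.049
lx·mx: 0, 2.7579, 6.46, 3.5412, 3.894, 1.125, 0.0882 → R0 = 17.8663
x·lx·mx: 0, 2.7579, 12.92, 10.6236, 15.576, 5.625, 0.5292 → Σ = 48.0317
T = 48.0317 / 17.8663 = 2.688397… → 2.69

2.69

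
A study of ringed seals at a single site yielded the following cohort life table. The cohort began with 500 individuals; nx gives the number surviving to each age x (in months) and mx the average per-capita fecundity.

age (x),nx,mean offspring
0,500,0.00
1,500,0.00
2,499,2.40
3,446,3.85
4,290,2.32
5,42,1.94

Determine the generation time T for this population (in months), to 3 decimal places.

lx = nx/n0 = nx/500: 1, 1, 0.998, 0.892, 0.58, 0.084
lx·mx: 0, 0, 2.3952, 3.4342, 1.3456, 0.16296 → R0 = 7.33796
x·lx·mx: 0, 0, 4.7904, 10.3026, 5.3824, 0.8148 → Σ = 21.2902
T = 21.2902 / 7.33796 = 2.901379… → 2.901

2.901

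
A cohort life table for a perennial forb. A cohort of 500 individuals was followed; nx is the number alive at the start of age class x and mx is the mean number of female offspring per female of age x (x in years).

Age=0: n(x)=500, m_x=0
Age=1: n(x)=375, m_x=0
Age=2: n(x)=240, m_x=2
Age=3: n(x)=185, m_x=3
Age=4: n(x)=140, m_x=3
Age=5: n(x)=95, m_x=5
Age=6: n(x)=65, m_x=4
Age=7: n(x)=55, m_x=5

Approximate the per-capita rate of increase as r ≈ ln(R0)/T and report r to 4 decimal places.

0.3869

lx = nx/n0 = nx/500: 1, 0.75, 0.48, 0.37, 0.28, 0.19, 0.13, 0.11
R0 = Σ lx·mx = 0 + 0 + 0.96 + 1.11 + 0.84 + 0.95 + 0.52 + 0.55 = 4.93
Σ x·lx·mx = 20.33; T = 20.33/4.93 = 4.12373…
r ≈ ln(R0)/T = ln(4.93)/4.12373… = 0.386868… → 0.3869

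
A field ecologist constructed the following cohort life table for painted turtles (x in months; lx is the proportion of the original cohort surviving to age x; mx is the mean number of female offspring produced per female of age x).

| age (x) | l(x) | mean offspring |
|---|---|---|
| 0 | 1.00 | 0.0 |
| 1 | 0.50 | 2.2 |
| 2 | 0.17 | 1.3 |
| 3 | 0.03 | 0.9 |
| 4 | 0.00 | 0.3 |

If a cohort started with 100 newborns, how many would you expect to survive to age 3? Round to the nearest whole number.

Expected survivors = N0 · l_3 = 100 × 0.03 = 3 → 3

3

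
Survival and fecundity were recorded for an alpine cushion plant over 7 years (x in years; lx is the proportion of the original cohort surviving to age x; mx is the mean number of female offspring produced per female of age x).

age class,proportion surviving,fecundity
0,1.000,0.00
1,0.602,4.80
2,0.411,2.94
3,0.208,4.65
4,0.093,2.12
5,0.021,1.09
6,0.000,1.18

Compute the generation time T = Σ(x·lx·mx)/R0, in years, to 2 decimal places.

1.72

lx·mx: 0, 2.8896, 1.20834, 0.9672, 0.19716, 0.02289, 0 → R0 = 5.28519
x·lx·mx: 0, 2.8896, 2.41668, 2.9016, 0.78864, 0.11445, 0 → Σ = 9.11097
T = 9.11097 / 5.28519 = 1.723868… → 1.72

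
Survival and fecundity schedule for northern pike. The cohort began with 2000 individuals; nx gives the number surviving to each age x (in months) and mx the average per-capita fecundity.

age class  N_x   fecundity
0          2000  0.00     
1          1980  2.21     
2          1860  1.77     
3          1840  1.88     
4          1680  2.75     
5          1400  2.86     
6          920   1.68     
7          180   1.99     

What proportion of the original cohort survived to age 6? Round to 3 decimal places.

0.460

l_6 = n_6/n_0 = 920/2000 = 0.46 → 0.460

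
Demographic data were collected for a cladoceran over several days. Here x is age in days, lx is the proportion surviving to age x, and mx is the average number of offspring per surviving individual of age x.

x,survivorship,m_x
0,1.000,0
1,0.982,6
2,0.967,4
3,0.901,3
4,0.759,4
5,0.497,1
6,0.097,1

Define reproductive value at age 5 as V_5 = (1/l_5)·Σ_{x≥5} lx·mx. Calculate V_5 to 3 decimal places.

1.195

lx·mx for x ≥ 5: 0.497, 0.097 → sum = 0.594
V_5 = 0.594 / l_5 = 0.594 / 0.497 = 1.195171… → 1.195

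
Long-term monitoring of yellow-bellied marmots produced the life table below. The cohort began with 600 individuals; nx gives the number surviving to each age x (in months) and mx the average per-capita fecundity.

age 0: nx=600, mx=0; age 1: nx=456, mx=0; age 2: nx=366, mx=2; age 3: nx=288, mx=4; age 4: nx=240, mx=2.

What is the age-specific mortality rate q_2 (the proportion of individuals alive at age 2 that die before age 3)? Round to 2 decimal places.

0.21

lx = nx/n0 = nx/600: 1, 0.76, 0.61, 0.48, 0.4
q_2 = (l_2 − l_3) / l_2 = (0.61 − 0.48) / 0.61
     = 0.13 / 0.61 = 0.213115… → 0.21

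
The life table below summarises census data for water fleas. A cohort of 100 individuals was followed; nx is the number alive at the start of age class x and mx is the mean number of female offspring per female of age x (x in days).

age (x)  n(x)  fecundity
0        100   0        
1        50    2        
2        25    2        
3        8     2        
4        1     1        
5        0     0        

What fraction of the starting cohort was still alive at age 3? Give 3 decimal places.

l_3 = n_3/n_0 = 8/100 = 0.08 → 0.080

0.080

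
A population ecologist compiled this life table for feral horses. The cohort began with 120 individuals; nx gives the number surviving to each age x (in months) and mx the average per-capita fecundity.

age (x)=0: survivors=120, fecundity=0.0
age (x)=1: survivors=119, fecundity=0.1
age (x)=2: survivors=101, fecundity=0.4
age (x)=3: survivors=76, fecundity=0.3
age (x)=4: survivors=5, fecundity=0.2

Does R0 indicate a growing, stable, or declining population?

declining

lx = nx/n0 = nx/120: 1, 0.99167…, 0.84167…, 0.63333…, 0.04167…
R0 = Σ lx·mx = 0 + 0.099167… + 0.336667… + 0.19… + 0.008333… = 0.634167…
R0 < 1, so the population is declining.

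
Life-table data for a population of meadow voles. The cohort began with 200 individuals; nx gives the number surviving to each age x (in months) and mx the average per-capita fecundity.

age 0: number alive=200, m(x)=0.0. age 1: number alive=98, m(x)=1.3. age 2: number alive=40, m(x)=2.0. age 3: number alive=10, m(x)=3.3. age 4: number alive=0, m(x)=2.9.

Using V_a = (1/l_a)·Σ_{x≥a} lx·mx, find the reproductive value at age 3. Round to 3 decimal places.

lx = nx/n0 = nx/200: 1, 0.49, 0.2, 0.05, 0
lx·mx for x ≥ 3: 0.165, 0 → sum = 0.165
V_3 = 0.165 / l_3 = 0.165 / 0.05 = 3.3 → 3.300

3.300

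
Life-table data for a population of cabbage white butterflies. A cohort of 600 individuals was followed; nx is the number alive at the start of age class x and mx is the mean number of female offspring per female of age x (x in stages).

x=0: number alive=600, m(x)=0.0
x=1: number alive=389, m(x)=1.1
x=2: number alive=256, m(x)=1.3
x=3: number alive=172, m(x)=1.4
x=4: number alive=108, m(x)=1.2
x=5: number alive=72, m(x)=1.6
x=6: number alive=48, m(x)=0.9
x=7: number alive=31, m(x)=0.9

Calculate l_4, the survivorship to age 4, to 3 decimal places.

0.180

l_4 = n_4/n_0 = 108/600 = 0.18 → 0.180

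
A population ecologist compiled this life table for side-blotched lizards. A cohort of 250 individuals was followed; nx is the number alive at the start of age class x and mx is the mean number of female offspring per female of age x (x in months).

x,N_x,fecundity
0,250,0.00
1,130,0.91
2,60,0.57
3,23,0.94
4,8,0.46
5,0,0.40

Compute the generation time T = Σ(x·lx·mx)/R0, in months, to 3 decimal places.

1.498

lx = nx/n0 = nx/250: 1, 0.52, 0.24, 0.092, 0.032, 0
lx·mx: 0, 0.4732, 0.1368, 0.08648, 0.01472, 0 → R0 = 0.7112
x·lx·mx: 0, 0.4732, 0.2736, 0.25944, 0.05888, 0 → Σ = 1.06512
T = 1.06512 / 0.7112 = 1.497638… → 1.498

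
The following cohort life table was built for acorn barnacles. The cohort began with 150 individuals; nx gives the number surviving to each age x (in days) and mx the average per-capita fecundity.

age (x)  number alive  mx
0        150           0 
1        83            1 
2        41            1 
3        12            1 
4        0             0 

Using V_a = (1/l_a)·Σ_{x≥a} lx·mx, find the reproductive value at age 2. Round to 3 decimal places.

1.293

lx = nx/n0 = nx/150: 1, 0.55333…, 0.27333…, 0.08, 0
lx·mx for x ≥ 2: 0.273333…, 0.08, 0 → sum = 0.353333…
V_2 = 0.353333… / l_2 = 0.353333… / 0.273333… = 1.292683… → 1.293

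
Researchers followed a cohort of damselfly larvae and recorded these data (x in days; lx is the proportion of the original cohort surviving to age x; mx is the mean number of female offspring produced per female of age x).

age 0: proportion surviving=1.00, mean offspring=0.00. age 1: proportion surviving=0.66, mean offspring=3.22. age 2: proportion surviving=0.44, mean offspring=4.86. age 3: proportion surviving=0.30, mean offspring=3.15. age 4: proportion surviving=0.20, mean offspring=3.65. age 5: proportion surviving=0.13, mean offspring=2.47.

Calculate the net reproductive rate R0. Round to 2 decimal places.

lx·mx by age: 0, 2.1252, 2.1384, 0.945, 0.73, 0.3211
R0 = Σ lx·mx = 6.2597 → 6.26

6.26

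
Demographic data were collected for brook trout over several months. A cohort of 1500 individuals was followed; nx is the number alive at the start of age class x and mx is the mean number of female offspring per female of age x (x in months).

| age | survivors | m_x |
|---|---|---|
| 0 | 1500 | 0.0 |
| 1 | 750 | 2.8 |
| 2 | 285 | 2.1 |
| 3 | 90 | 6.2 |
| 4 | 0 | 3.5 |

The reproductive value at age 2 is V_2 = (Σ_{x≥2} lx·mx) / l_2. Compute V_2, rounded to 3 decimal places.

4.058

lx = nx/n0 = nx/1500: 1, 0.5, 0.19, 0.06, 0
lx·mx for x ≥ 2: 0.399, 0.372, 0 → sum = 0.771
V_2 = 0.771 / l_2 = 0.771 / 0.19 = 4.057895… → 4.058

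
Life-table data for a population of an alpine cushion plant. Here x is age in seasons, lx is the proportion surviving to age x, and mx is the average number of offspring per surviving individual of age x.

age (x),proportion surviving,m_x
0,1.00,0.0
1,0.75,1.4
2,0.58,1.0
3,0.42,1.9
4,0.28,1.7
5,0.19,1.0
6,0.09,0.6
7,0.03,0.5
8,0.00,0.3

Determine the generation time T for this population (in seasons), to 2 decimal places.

2.49

lx·mx: 0, 1.05, 0.58, 0.798, 0.476, 0.19, 0.054, 0.015, 0 → R0 = 3.163
x·lx·mx: 0, 1.05, 1.16, 2.394, 1.904, 0.95, 0.324, 0.105, 0 → Σ = 7.887
T = 7.887 / 3.163 = 2.493519… → 2.49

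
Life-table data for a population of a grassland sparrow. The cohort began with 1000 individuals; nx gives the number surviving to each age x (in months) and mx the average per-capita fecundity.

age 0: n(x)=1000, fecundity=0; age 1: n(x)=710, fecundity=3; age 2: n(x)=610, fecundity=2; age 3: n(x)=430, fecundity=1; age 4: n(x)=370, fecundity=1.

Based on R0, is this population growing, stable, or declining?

lx = nx/n0 = nx/1000: 1, 0.71, 0.61, 0.43, 0.37
R0 = Σ lx·mx = 0 + 2.13 + 1.22 + 0.43 + 0.37 = 4.15
R0 > 1, so the population is growing.

growing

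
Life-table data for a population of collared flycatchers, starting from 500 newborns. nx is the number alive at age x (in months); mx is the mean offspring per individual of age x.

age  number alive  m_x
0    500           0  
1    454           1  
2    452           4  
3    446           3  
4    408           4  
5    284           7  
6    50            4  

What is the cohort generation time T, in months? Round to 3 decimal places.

3.471

lx = nx/n0 = nx/500: 1, 0.908, 0.904, 0.892, 0.816, 0.568, 0.1
lx·mx: 0, 0.908, 3.616, 2.676, 3.264, 3.976, 0.4 → R0 = 14.84
x·lx·mx: 0, 0.908, 7.232, 8.028, 13.056, 19.88, 2.4 → Σ = 51.504
T = 51.504 / 14.84 = 3.47062… → 3.471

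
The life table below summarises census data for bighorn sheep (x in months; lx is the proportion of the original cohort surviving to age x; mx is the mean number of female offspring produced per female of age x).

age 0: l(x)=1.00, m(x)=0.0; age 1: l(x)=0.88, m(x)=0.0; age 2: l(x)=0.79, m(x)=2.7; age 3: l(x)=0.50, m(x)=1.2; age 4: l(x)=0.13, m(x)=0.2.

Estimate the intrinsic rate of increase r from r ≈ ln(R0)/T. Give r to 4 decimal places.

R0 = Σ lx·mx = 0 + 0 + 2.133 + 0.6 + 0.026 = 2.759
Σ x·lx·mx = 6.17; T = 6.17/2.759 = 2.23632…
r ≈ ln(R0)/T = ln(2.759)/2.23632… = 0.453812… → 0.4538

0.4538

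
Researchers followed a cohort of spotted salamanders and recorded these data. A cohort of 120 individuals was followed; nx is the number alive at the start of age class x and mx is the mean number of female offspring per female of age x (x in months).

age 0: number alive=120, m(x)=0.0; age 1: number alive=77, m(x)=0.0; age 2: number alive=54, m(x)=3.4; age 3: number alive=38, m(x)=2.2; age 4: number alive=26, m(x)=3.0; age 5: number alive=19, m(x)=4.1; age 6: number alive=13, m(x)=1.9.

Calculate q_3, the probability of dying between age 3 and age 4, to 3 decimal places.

0.316

lx = nx/n0 = nx/120: 1, 0.64167…, 0.45, 0.31667…, 0.21667…, 0.15833…, 0.10833…
q_3 = (l_3 − l_4) / l_3 = (0.316667… − 0.216667…) / 0.316667…
     = 0.1… / 0.316667… = 0.315789… → 0.316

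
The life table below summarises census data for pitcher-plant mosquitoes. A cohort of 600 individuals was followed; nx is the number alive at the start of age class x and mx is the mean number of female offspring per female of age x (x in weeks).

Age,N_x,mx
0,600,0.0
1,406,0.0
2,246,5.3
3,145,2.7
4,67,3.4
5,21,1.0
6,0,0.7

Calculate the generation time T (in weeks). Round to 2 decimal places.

lx = nx/n0 = nx/600: 1, 0.67667…, 0.41, 0.24167…, 0.11167…, 0.035, 0
lx·mx: 0, 0, 2.173, 0.6525…, 0.379667…, 0.035, 0 → R0 = 3.240167…
x·lx·mx: 0, 0, 4.346, 1.9575…, 1.518667…, 0.175, 0 → Σ = 7.997167…
T = 7.997167… / 3.240167… = 2.468134… → 2.47

2.47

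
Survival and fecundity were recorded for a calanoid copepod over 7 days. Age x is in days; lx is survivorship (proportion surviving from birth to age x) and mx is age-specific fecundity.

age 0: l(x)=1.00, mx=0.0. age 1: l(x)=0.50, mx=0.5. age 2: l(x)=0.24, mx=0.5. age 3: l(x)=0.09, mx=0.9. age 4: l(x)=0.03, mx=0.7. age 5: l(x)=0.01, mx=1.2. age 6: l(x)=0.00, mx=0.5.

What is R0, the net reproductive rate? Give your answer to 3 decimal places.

lx·mx by age: 0, 0.25, 0.12, 0.081, 0.021, 0.012, 0
R0 = Σ lx·mx = 0.484 → 0.484

0.484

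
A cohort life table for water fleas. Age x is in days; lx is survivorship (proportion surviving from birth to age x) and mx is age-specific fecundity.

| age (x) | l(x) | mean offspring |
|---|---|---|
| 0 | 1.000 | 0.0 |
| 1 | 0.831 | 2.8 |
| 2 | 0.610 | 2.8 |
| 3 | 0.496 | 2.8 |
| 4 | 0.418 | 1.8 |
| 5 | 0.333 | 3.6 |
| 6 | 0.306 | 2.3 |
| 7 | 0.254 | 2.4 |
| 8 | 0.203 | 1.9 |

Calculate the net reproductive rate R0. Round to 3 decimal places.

9.074

lx·mx by age: 0, 2.3268, 1.708, 1.3888, 0.7524, 1.1988, 0.7038, 0.6096, 0.3857
R0 = Σ lx·mx = 9.0739 → 9.074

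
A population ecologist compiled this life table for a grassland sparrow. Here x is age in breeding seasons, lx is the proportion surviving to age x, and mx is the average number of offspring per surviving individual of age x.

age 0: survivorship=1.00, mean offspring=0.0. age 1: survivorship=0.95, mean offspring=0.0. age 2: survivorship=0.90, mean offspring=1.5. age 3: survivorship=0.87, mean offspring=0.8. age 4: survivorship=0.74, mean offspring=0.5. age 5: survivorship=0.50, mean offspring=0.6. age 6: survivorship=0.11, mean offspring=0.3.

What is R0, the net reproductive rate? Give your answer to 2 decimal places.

lx·mx by age: 0, 0, 1.35, 0.696, 0.37, 0.3, 0.033
R0 = Σ lx·mx = 2.749 → 2.75

2.75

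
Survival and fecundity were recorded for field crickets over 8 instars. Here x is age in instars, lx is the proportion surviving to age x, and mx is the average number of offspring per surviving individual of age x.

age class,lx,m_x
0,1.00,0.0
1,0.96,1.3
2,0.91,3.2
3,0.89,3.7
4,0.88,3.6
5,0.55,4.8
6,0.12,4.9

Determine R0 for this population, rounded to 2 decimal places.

lx·mx by age: 0, 1.248, 2.912, 3.293, 3.168, 2.64, 0.588
R0 = Σ lx·mx = 13.849 → 13.85

13.85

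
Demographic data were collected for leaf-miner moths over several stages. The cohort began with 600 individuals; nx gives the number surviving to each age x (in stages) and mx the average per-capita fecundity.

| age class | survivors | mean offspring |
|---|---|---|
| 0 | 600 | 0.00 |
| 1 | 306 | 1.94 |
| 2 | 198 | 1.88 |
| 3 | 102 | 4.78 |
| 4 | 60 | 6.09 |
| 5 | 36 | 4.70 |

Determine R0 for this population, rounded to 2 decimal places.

lx = nx/n0 = nx/600: 1, 0.51, 0.33, 0.17, 0.1, 0.06
lx·mx by age: 0, 0.9894, 0.6204, 0.8126, 0.609, 0.282
R0 = Σ lx·mx = 3.3134 → 3.31

3.31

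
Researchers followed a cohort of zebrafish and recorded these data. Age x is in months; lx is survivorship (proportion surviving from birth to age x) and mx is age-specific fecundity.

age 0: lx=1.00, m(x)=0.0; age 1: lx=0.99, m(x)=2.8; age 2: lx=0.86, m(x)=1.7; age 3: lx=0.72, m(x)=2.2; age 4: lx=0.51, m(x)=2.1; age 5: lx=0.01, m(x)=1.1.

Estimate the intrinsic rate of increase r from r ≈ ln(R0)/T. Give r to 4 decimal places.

R0 = Σ lx·mx = 0 + 2.772 + 1.462 + 1.584 + 1.071 + 0.011 = 6.9
Σ x·lx·mx = 14.787; T = 14.787/6.9 = 2.14304…
r ≈ ln(R0)/T = ln(6.9)/2.14304… = 0.901298… → 0.9013

0.9013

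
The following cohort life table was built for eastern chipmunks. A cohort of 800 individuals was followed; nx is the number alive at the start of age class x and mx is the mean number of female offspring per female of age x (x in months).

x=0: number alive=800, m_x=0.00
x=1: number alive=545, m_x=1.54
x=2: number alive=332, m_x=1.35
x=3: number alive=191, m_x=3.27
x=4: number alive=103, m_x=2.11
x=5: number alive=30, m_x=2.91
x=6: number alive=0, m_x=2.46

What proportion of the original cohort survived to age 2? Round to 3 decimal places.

l_2 = n_2/n_0 = 332/800 = 0.415 → 0.415

0.415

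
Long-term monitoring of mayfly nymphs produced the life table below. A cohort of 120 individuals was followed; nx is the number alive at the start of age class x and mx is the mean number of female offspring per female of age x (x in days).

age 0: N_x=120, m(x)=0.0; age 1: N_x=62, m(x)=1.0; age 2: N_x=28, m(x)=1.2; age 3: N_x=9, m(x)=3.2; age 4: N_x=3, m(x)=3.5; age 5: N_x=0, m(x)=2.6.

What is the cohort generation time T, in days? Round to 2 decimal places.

1.91

lx = nx/n0 = nx/120: 1, 0.51667…, 0.23333…, 0.075, 0.025, 0
lx·mx: 0, 0.516667…, 0.28…, 0.24, 0.0875, 0 → R0 = 1.124167…
x·lx·mx: 0, 0.516667…, 0.56…, 0.72, 0.35, 0 → Σ = 2.146667…
T = 2.146667… / 1.124167… = 1.909563… → 1.91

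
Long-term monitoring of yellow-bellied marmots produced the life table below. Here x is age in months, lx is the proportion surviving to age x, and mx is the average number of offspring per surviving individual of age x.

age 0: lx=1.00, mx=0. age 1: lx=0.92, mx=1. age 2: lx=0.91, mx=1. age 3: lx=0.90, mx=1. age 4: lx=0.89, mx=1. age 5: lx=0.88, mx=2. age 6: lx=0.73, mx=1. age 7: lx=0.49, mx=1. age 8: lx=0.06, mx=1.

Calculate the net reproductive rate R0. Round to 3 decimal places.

lx·mx by age: 0, 0.92, 0.91, 0.9, 0.89, 1.76, 0.73, 0.49, 0.06
R0 = Σ lx·mx = 6.66 → 6.660

6.660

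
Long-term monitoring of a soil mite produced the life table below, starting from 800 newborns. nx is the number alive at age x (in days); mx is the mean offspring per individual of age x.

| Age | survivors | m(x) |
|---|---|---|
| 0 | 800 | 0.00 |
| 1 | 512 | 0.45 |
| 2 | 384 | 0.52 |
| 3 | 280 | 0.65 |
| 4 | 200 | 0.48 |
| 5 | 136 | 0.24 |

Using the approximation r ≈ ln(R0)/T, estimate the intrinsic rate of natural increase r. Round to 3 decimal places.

lx = nx/n0 = nx/800: 1, 0.64, 0.48, 0.35, 0.25, 0.17
R0 = Σ lx·mx = 0 + 0.288 + 0.2496 + 0.2275 + 0.12 + 0.0408 = 0.9259
Σ x·lx·mx = 2.1537; T = 2.1537/0.9259 = 2.32606…
r ≈ ln(R0)/T = ln(0.9259)/2.32606… = -0.0331… → -0.033

-0.033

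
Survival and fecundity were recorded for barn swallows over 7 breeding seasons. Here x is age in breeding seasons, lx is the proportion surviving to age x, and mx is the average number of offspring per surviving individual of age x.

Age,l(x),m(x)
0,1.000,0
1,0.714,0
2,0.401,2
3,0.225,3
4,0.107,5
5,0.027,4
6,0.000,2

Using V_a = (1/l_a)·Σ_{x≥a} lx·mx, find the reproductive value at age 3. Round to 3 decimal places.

lx·mx for x ≥ 3: 0.675, 0.535, 0.108, 0 → sum = 1.318
V_3 = 1.318 / l_3 = 1.318 / 0.225 = 5.857778… → 5.858

5.858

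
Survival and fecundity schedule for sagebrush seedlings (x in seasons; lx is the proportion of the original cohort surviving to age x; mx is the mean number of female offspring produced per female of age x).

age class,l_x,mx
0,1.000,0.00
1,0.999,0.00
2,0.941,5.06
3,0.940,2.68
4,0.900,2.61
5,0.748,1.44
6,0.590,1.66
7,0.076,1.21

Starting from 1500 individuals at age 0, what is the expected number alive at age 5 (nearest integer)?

Expected survivors = N0 · l_5 = 1500 × 0.748 = 1122 → 1122

1122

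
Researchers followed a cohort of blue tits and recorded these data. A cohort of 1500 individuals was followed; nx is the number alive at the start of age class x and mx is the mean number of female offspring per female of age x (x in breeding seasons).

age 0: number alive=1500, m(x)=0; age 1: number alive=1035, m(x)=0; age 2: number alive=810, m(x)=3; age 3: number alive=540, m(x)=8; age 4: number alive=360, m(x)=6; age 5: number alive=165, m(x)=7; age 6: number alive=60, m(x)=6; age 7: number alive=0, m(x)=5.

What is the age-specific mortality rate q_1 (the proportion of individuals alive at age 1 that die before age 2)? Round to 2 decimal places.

0.22

lx = nx/n0 = nx/1500: 1, 0.69, 0.54, 0.36, 0.24, 0.11, 0.04, 0
q_1 = (l_1 − l_2) / l_1 = (0.69 − 0.54) / 0.69
     = 0.15 / 0.69 = 0.217391… → 0.22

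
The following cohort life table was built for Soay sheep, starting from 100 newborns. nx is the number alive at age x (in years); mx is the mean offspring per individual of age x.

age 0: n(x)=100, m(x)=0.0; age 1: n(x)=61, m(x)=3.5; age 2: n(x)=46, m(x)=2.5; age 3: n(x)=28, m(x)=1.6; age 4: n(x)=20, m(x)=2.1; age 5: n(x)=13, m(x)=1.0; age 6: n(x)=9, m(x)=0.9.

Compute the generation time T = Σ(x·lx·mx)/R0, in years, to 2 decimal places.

lx = nx/n0 = nx/100: 1, 0.61, 0.46, 0.28, 0.2, 0.13, 0.09
lx·mx: 0, 2.135, 1.15, 0.448, 0.42, 0.13, 0.081 → R0 = 4.364
x·lx·mx: 0, 2.135, 2.3, 1.344, 1.68, 0.65, 0.486 → Σ = 8.595
T = 8.595 / 4.364 = 1.969523… → 1.97

1.97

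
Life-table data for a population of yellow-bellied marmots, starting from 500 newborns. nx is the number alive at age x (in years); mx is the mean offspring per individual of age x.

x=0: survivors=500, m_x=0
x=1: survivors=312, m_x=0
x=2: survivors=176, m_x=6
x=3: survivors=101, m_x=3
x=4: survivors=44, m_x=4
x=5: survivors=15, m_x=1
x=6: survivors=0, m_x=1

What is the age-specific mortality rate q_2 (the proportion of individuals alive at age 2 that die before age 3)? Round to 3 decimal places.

lx = nx/n0 = nx/500: 1, 0.624, 0.352, 0.202, 0.088, 0.03, 0
q_2 = (l_2 − l_3) / l_2 = (0.352 − 0.202) / 0.352
     = 0.15 / 0.352 = 0.426136… → 0.426

0.426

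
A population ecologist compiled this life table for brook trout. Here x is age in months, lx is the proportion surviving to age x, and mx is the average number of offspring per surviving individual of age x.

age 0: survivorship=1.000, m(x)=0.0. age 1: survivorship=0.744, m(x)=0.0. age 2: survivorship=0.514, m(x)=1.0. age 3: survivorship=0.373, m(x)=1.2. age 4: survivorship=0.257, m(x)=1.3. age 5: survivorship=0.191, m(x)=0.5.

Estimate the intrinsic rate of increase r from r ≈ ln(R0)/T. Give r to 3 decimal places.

0.110

R0 = Σ lx·mx = 0 + 0 + 0.514 + 0.4476 + 0.3341 + 0.0955 = 1.3912
Σ x·lx·mx = 4.1847; T = 4.1847/1.3912 = 3.00798…
r ≈ ln(R0)/T = ln(1.3912)/3.00798… = 0.10976… → 0.110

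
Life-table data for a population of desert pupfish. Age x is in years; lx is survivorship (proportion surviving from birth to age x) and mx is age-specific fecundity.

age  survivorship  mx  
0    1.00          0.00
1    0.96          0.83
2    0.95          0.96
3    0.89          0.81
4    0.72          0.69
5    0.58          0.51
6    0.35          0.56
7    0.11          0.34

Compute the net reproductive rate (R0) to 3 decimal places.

3.456

lx·mx by age: 0, 0.7968, 0.912, 0.7209, 0.4968, 0.2958, 0.196, 0.0374
R0 = Σ lx·mx = 3.4557 → 3.456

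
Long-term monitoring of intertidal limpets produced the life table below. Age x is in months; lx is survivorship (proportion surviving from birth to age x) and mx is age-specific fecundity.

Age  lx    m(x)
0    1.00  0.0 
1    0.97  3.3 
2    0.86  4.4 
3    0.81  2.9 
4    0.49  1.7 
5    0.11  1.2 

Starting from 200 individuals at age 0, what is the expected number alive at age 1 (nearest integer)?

Expected survivors = N0 · l_1 = 200 × 0.97 = 194 → 194

194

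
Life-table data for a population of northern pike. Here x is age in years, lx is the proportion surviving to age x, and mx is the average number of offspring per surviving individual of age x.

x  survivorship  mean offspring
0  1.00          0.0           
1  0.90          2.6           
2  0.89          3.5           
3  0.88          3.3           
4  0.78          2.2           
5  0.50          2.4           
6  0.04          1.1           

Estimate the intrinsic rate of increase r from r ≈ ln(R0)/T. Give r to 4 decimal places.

0.9032

R0 = Σ lx·mx = 0 + 2.34 + 3.115 + 2.904 + 1.716 + 1.2 + 0.044 = 11.319
Σ x·lx·mx = 30.41; T = 30.41/11.319 = 2.68663…
r ≈ ln(R0)/T = ln(11.319)/2.68663… = 0.903169… → 0.9032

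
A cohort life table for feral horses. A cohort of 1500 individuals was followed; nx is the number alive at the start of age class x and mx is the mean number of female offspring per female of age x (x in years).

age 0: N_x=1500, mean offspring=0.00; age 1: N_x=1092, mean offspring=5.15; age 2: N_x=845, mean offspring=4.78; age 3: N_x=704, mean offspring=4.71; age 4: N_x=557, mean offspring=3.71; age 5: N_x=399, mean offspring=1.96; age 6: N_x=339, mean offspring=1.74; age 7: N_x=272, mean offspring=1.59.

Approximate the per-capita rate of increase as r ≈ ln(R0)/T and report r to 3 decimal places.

lx = nx/n0 = nx/1500: 1, 0.728, 0.56333…, 0.46933…, 0.37133…, 0.266, 0.226, 0.18133…
R0 = Σ lx·mx = 0 + 3.7492 + 2.69273… + 2.21056… + 1.37765… + 0.52136 + 0.39324 + 0.28832… = 11.23306…
Σ x·lx·mx = 28.261413…; T = 28.261413…/11.23306… = 2.51591…
r ≈ ln(R0)/T = ln(11.23306…)/2.51591… = 0.96142… → 0.961

0.961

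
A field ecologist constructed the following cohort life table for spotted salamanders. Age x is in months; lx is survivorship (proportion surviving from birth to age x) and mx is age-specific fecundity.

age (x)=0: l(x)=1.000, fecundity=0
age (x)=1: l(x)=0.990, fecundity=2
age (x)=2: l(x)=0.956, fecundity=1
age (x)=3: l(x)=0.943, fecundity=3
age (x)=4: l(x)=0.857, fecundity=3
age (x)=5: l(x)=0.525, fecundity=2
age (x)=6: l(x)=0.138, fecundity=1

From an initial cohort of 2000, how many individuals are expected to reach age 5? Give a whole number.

1050

Expected survivors = N0 · l_5 = 2000 × 0.525 = 1050 → 1050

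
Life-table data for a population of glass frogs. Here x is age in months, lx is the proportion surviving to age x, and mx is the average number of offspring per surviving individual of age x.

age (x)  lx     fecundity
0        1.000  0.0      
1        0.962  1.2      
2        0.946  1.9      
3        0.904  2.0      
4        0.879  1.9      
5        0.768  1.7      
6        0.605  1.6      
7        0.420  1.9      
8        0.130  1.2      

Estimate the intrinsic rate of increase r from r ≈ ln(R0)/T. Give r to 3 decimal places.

R0 = Σ lx·mx = 0 + 1.1544 + 1.7974 + 1.808 + 1.6701 + 1.3056 + 0.968 + 0.798 + 0.156 = 9.6575
Σ x·lx·mx = 36.0236; T = 36.0236/9.6575 = 3.73012…
r ≈ ln(R0)/T = ln(9.6575)/3.73012… = 0.60795… → 0.608

0.608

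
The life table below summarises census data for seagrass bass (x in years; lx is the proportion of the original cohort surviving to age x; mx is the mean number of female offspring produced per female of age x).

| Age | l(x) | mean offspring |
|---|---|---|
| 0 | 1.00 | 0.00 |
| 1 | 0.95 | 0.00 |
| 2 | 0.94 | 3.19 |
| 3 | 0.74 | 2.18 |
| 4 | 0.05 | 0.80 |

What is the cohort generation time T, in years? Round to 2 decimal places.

lx·mx: 0, 0, 2.9986, 1.6132, 0.04 → R0 = 4.6518
x·lx·mx: 0, 0, 5.9972, 4.8396, 0.16 → Σ = 10.9968
T = 10.9968 / 4.6518 = 2.363988… → 2.36

2.36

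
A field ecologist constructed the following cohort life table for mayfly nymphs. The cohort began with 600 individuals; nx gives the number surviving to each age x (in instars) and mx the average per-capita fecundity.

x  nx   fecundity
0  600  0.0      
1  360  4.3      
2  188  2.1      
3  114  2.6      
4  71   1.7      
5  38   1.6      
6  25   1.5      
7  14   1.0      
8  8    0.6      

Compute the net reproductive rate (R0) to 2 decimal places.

lx = nx/n0 = nx/600: 1, 0.6, 0.31333…, 0.19, 0.11833…, 0.06333…, 0.04167…, 0.02333…, 0.01333…
lx·mx by age: 0, 2.58, 0.658…, 0.494, 0.201167…, 0.101333…, 0.0625…, 0.023333…, 0.008…
R0 = Σ lx·mx = 4.128333… → 4.13

4.13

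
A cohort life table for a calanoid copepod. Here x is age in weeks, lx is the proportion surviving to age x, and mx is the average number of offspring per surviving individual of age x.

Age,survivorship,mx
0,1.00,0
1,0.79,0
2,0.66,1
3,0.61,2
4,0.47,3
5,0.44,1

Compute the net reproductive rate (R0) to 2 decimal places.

3.73

lx·mx by age: 0, 0, 0.66, 1.22, 1.41, 0.44
R0 = Σ lx·mx = 3.73 → 3.73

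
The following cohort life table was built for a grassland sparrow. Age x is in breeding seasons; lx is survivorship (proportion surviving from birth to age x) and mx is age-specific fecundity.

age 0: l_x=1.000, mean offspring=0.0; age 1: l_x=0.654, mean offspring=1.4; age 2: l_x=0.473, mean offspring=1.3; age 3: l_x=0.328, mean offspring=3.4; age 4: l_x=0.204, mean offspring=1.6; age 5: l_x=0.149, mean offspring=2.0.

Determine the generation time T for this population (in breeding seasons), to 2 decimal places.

2.53

lx·mx: 0, 0.9156, 0.6149, 1.1152, 0.3264, 0.298 → R0 = 3.2701
x·lx·mx: 0, 0.9156, 1.2298, 3.3456, 1.3056, 1.49 → Σ = 8.2866
T = 8.2866 / 3.2701 = 2.534051… → 2.53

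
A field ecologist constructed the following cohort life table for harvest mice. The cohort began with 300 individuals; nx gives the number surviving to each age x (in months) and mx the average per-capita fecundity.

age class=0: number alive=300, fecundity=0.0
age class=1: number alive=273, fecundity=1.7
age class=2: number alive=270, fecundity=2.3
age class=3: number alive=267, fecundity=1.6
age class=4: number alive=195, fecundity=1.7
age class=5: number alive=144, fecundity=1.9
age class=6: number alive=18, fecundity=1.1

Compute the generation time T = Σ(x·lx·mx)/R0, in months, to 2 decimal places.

2.71

lx = nx/n0 = nx/300: 1, 0.91, 0.9, 0.89, 0.65, 0.48, 0.06
lx·mx: 0, 1.547, 2.07, 1.424, 1.105, 0.912, 0.066 → R0 = 7.124
x·lx·mx: 0, 1.547, 4.14, 4.272, 4.42, 4.56, 0.396 → Σ = 19.335
T = 19.335 / 7.124 = 2.714065… → 2.71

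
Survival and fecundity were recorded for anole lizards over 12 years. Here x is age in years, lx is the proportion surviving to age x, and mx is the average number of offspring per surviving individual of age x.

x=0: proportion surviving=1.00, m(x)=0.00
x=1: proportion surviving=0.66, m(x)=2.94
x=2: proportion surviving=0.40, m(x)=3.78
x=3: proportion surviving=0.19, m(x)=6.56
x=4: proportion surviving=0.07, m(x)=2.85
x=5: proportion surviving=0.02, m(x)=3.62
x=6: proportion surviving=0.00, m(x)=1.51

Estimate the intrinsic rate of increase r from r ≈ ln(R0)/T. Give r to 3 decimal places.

0.808

R0 = Σ lx·mx = 0 + 1.9404 + 1.512 + 1.2464 + 0.1995 + 0.0724 + 0 = 4.9707
Σ x·lx·mx = 9.8636; T = 9.8636/4.9707 = 1.98435…
r ≈ ln(R0)/T = ln(4.9707)/1.98435… = 0.8081… → 0.808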